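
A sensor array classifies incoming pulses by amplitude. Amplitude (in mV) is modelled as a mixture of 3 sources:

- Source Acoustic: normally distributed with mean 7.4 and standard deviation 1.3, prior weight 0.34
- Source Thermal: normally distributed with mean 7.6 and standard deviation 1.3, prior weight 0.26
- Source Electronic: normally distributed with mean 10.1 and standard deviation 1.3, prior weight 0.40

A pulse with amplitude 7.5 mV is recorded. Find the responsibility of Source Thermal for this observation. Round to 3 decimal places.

0.397

Posterior ∝ prior × likelihood, so P(k | x) ∝ w_k f_k(x); normalise over all components.
Normal densities:
  L_Acoustic = (1/(1.3·√(2π)))·exp(−(7.5−7.4)²/(2·1.3²)) = 0.306879·exp(-0.00296) = 0.305972
  L_Thermal = (1/(1.3·√(2π)))·exp(−(7.5−7.6)²/(2·1.3²)) = 0.306879·exp(-0.00296) = 0.305972
  L_Electronic = (1/(1.3·√(2π)))·exp(−(7.5−10.1)²/(2·1.3²)) = 0.306879·exp(-2.00000) = 0.0415315
Multiply by the mixture weights:
  w_Acoustic·L_Acoustic = 0.34 × 0.305972 = 0.104031
  w_Thermal·L_Thermal = 0.26 × 0.305972 = 0.0795527
  w_Electronic·L_Electronic = 0.40 × 0.0415315 = 0.0166126
Normaliser: 0.104031 + 0.0795527 + 0.0166126 = 0.200196
So the posterior for Source Thermal is 0.0795527 / 0.200196 ≈ 0.397.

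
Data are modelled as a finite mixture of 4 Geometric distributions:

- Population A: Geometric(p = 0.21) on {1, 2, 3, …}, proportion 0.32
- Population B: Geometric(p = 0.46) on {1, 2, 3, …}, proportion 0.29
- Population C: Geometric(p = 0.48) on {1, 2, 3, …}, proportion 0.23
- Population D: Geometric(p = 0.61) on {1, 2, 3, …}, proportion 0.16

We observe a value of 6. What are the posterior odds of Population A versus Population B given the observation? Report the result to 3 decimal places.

3.376

Posterior odds = (P(Z=i) f_i(x)) / (P(Z=j) f_j(x)); the normalising sum cancels.
Geometric probabilities:
  p_A = 0.21·(1−0.21)^5 = 0.21·0.307706 = 0.0646182
  p_B = 0.46·(1−0.46)^5 = 0.46·0.0459165 = 0.0211216
  p_C = 0.48·(1−0.48)^5 = 0.48·0.0380204 = 0.0182498
  p_D = 0.61·(1−0.61)^5 = 0.61·0.00902242 = 0.00550368
Posterior odds = (P(Z=A)·p_A) / (P(Z=B)·p_B) = (0.32·0.0646182) / (0.29·0.0211216) = 0.0206778 / 0.00612526 ≈ 3.376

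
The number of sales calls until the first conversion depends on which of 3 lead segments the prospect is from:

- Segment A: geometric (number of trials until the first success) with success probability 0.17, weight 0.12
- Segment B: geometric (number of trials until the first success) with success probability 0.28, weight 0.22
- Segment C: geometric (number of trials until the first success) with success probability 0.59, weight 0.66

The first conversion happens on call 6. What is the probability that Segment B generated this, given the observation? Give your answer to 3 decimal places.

0.487

P(component k | x) = π_k·f_k(x) / marginal(x), where marginal(x) = Σ_j π_j·f_j(x).
Geometric probabilities:
  p_A = 0.17·(1−0.17)^5 = 0.17·0.393904 = 0.0669637
  p_B = 0.28·(1−0.28)^5 = 0.28·0.193492 = 0.0541777
  p_C = 0.59·(1−0.59)^5 = 0.59·0.0115856 = 0.00683552
Weight by the priors:
  π_A·p_A = 0.12 × 0.0669637 = 0.00803564
  π_B·p_B = 0.22 × 0.0541777 = 0.0119191
  π_C·p_C = 0.66 × 0.00683552 = 0.00451144
Denominator: 0.00803564 + 0.0119191 + 0.00451144 = 0.0244662
Responsibility of Segment B: 0.0119191 / 0.0244662 ≈ 0.487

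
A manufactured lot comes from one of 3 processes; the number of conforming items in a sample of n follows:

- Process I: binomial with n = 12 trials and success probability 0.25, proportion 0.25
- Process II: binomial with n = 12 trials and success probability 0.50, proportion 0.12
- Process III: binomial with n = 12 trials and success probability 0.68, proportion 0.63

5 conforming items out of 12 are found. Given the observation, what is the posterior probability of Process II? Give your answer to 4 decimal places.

0.3138

Apply Bayes' rule: the posterior for each component is proportional to its prior times its likelihood at x.
Evaluate each component's likelihood at the observed value:
  f_I = 0.103241
  f_II = 0.193359
  f_III = 0.0395658
Multiply by the mixture weights:
  π_I·f_I = 0.25 × 0.103241 = 0.0258104
  π_II·f_II = 0.12 × 0.193359 = 0.0232031
  π_III·f_III = 0.63 × 0.0395658 = 0.0249264
Denominator: 0.0258104 + 0.0232031 + 0.0249264 = 0.0739399
Responsibility of Process II: 0.0232031 / 0.0739399 ≈ 0.3138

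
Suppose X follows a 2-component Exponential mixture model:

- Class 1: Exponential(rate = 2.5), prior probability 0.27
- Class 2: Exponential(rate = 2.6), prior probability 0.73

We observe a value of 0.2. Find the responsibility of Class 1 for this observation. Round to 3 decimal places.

0.266

Apply Bayes' rule: the posterior for each component is proportional to its prior times its likelihood at x.
Component likelihoods at x = 0.2:
  L_1 = 2.5·e^(−2.5·0.2) = 2.5·e^(−0.5000) = 1.51633
  L_2 = 2.6·e^(−2.6·0.2) = 2.6·e^(−0.5200) = 1.54575
Weight by the priors:
  w_1·L_1 = 0.27 × 1.51633 = 0.409408
  w_2·L_2 = 0.73 × 1.54575 = 1.1284
Sum: 0.409408 + 1.1284 = 1.53781
Responsibility of Class 1: 0.409408 / 1.53781 ≈ 0.266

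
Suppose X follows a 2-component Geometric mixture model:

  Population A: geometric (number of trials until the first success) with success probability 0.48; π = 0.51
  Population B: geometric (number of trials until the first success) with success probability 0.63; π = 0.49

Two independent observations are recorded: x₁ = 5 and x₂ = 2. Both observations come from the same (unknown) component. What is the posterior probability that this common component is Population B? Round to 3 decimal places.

0.232

Apply Bayes' rule: the posterior for each component is proportional to its prior times its likelihood at x.
Since both observations come from the same component, the likelihood for component k is f_k(x₁)·f_k(x₂).
  p_A = [0.48·(1−0.48)^4 = 0.48·0.0731162 = 0.0350958] × [0.2496] = 0.0087599
  p_B = [0.63·(1−0.63)^4 = 0.63·0.0187416 = 0.0118072] × [0.2331] = 0.00275226
Prior × likelihood for each component:
  π_A·p_A = 0.51 × 0.0087599 = 0.00446755
  π_B·p_B = 0.49 × 0.00275226 = 0.00134861
Normaliser: 0.00446755 + 0.00134861 = 0.00581616
P(Population B | x) ≈ 0.232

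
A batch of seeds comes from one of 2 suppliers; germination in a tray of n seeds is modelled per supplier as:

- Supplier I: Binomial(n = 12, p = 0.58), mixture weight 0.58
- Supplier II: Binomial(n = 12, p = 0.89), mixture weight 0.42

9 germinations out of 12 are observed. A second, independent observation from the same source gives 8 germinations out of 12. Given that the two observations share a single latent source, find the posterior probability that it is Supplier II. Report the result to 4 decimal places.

P(component k | x) = π_k·f_k(x) / marginal(x), where marginal(x) = Σ_j π_j·f_j(x).
Since both observations come from the same component, the likelihood for component k is f_k(x₁)·f_k(x₂).
  L_I = [C(12,9)·0.58^9·0.42^3 = 220·0.00742766·0.074088 = 0.121066] × [0.197254] = 0.0238808
  L_II = [C(12,9)·0.89^9·0.11^3 = 220·0.350356·0.001331 = 0.102591] × [0.0285296] = 0.00292689
Multiply by the mixture weights:
  π_I·L_I = 0.58 × 0.0238808 = 0.0138509
  π_II·L_II = 0.42 × 0.00292689 = 0.00122929
Normaliser: 0.0138509 + 0.00122929 = 0.0150802
Responsibility of Supplier II: 0.00122929 / 0.0150802 ≈ 0.0815

0.0815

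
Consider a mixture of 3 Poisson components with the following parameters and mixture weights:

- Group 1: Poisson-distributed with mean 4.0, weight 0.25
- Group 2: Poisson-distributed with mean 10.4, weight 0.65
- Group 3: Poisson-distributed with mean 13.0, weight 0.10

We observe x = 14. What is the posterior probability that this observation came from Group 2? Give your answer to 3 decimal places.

The responsibility of component k is P(Z=k) f_k(x) divided by Σ_j P(Z=j) f_j(x).
Poisson probabilities:
  p_1 = e^(−4.0)·4.0^14/14! = 5.63967e-05
  p_2 = e^(−10.4)·10.4^14/14! = 0.0604499
  p_3 = e^(−13.0)·13.0^14/14! = 0.102087
Prior × likelihood for each component:
  P(Z=1)·p_1 = 0.25 × 5.63967e-05 = 1.40992e-05
  P(Z=2)·p_2 = 0.65 × 0.0604499 = 0.0392925
  P(Z=3)·p_3 = 0.10 × 0.102087 = 0.0102087
Marginal: 1.40992e-05 + 0.0392925 + 0.0102087 = 0.0495152
P(Group 2 | x) = 0.0392925 / 0.0495152 ≈ 0.794

0.794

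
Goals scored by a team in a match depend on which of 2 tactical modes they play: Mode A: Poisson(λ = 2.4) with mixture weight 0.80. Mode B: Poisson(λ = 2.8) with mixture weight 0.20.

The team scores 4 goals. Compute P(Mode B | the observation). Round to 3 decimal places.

P(component k | x) = w_k·f_k(x) / marginal(x), where marginal(x) = Σ_j w_j·f_j(x).
Evaluate each component's likelihood at the observed value:
  L_A = e^(−2.4)·2.4^4/4! = 0.125408
  L_B = e^(−2.8)·2.8^4/4! = 0.155739
Weight by the priors:
  w_A·L_A = 0.80 × 0.125408 = 0.100327
  w_B·L_B = 0.20 × 0.155739 = 0.0311477
Sum: 0.100327 + 0.0311477 = 0.131475
Responsibility of Mode B: 0.0311477 / 0.131475 ≈ 0.237

0.237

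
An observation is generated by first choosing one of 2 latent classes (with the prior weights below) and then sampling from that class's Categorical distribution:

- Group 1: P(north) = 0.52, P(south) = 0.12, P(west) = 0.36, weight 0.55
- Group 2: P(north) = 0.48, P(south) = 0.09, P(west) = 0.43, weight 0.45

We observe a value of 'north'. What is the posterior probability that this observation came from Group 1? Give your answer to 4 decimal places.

0.5697

P(component k | x) = π_k·f_k(x) / marginal(x), where marginal(x) = Σ_j π_j·f_j(x).
Evaluate each component's likelihood at the observed value:
  p_1 = P(north | comp) = 0.52
  p_2 = P(north | comp) = 0.48
Unnormalised posteriors:
  π_1·p_1 = 0.55 × 0.52 = 0.286
  π_2·p_2 = 0.45 × 0.48 = 0.216
Marginal: 0.286 + 0.216 = 0.502
P(Group 1 | 'north') ≈ 0.5697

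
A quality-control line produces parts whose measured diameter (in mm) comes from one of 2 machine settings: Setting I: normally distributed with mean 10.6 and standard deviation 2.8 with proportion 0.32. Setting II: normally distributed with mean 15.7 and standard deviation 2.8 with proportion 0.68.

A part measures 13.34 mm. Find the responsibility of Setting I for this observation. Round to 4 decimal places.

By Bayes' theorem, P(k | x) = π_k f_k(x) / Σ_j π_j f_j(x).
Evaluate each component's likelihood at the observed value:
  f_I = 0.0882696
  f_II = 0.0998824
Unnormalised posteriors:
  π_I·f_I = 0.32 × 0.0882696 = 0.0282463
  π_II·f_II = 0.68 × 0.0998824 = 0.06792
Denominator: 0.0282463 + 0.06792 = 0.0961663
P(Setting I | data) = 0.0282463 / 0.0961663 ≈ 0.2937

0.2937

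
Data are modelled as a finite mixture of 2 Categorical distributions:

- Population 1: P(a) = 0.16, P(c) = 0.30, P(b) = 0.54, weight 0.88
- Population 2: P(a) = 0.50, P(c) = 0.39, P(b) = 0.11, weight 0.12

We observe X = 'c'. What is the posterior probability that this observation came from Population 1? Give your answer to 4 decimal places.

0.8494

Apply Bayes' rule: the posterior for each component is proportional to its prior times its likelihood at x.
Categorical probabilities:
  f_1 = P(c | comp) = 0.30
  f_2 = P(c | comp) = 0.39
Weight by the priors:
  P(Z=1)·f_1 = 0.88 × 0.3 = 0.264
  P(Z=2)·f_2 = 0.12 × 0.39 = 0.0468
Normaliser: 0.264 + 0.0468 = 0.3108
Responsibility of Population 1: 0.264 / 0.3108 ≈ 0.8494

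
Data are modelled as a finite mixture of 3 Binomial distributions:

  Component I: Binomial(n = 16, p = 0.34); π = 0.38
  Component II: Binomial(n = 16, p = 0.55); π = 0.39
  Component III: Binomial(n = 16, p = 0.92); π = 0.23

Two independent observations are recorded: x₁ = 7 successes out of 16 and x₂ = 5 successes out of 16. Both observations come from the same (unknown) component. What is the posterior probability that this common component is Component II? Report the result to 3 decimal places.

0.134

P(component k | x) = w_k·f_k(x) / marginal(x), where marginal(x) = Σ_j w_j·f_j(x).
Since both observations come from the same component, the likelihood for component k is f_k(x₁)·f_k(x₂).
  f_I = [0.142782] × [0.205428] = 0.0293315
  f_II = [0.131788] × [0.0336848] = 0.00443927
  f_III = [8.56546e-07] × [2.47293e-09] = 2.11818e-15
Weight by the priors:
  w_I·f_I = 0.38 × 0.0293315 = 0.011146
  w_II·f_II = 0.39 × 0.00443927 = 0.00173131
  w_III·f_III = 0.23 × 2.11818e-15 = 4.87181e-16
Denominator: 0.011146 + 0.00173131 + 4.87181e-16 = 0.0128773
Responsibility of Component II: 0.00173131 / 0.0128773 ≈ 0.134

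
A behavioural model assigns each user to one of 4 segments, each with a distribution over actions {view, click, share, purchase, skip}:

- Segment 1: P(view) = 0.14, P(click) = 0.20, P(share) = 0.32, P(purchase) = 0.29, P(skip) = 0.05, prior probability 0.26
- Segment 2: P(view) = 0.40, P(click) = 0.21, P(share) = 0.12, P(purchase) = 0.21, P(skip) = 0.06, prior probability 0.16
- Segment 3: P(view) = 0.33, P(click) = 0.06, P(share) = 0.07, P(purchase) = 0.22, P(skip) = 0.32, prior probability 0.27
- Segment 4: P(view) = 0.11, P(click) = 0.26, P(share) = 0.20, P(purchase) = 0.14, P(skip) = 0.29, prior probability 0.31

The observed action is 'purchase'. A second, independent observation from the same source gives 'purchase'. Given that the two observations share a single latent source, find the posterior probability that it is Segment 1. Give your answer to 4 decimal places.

0.4549

Posterior ∝ prior × likelihood, so P(k | x) ∝ P(Z=k) f_k(x); normalise over all components.
Since both observations come from the same component, the likelihood for component k is f_k(x₁)·f_k(x₂).
  f_1 = [0.29] × [0.29] = 0.0841
  f_2 = [0.21] × [0.21] = 0.0441
  f_3 = [0.22] × [0.22] = 0.0484
  f_4 = [0.14] × [0.14] = 0.0196
Multiply by the mixture weights:
  P(Z=1)·f_1 = 0.26 × 0.0841 = 0.021866
  P(Z=2)·f_2 = 0.16 × 0.0441 = 0.007056
  P(Z=3)·f_3 = 0.27 × 0.0484 = 0.013068
  P(Z=4)·f_4 = 0.31 × 0.0196 = 0.006076
Denominator: 0.021866 + 0.007056 + 0.013068 + 0.006076 = 0.048066
P(Segment 1 | x₁,x₂) = 0.021866 / 0.048066 ≈ 0.4549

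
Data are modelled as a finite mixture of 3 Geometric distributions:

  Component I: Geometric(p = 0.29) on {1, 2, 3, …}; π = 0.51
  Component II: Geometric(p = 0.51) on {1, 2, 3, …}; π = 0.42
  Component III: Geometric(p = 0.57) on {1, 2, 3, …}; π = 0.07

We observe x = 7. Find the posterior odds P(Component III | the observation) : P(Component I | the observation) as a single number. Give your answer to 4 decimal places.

Only the two components matter; the odds are (w_i f_i(x)) / (w_j f_j(x)).
Geometric probabilities:
  p_I = 0.29·(1−0.29)^6 = 0.29·0.1281 = 0.0371491
  p_II = 0.51·(1−0.51)^6 = 0.51·0.0138413 = 0.00705906
  p_III = 0.57·(1−0.57)^6 = 0.57·0.00632136 = 0.00360318
Odds = (0.07/0.51) × (0.00360318/0.0371491) = 0.137255 × 0.0969924 ≈ 0.0133

0.0133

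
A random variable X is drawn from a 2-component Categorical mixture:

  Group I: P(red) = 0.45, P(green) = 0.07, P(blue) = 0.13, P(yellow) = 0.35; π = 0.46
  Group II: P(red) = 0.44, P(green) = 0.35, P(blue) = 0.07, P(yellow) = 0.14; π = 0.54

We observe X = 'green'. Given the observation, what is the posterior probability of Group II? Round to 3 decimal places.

Apply Bayes' rule: the posterior for each component is proportional to its prior times its likelihood at x.
Component likelihoods at x = 'green':
  p_I = P(green | comp) = 0.07
  p_II = P(green | comp) = 0.35
Multiply by the mixture weights:
  w_I·p_I = 0.46 × 0.07 = 0.0322
  w_II·p_II = 0.54 × 0.35 = 0.189
Evidence: 0.0322 + 0.189 = 0.2212
Responsibility of Group II: 0.189 / 0.2212 ≈ 0.854

0.854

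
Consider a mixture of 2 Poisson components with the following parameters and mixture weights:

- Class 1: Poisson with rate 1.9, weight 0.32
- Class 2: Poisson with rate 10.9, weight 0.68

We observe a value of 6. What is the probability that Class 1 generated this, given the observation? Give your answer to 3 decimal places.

0.097

P(component k | x) = P(Z=k)·f_k(x) / marginal(x), where marginal(x) = Σ_j P(Z=j)·f_j(x).
Evaluate each component's likelihood at the observed value:
  p_1 = e^(−1.9)·1.9^6/6! = 0.00977304
  p_2 = e^(−10.9)·10.9^6/6! = 0.0429949
Prior × likelihood for each component:
  P(Z=1)·p_1 = 0.32 × 0.00977304 = 0.00312737
  P(Z=2)·p_2 = 0.68 × 0.0429949 = 0.0292365
Normaliser: 0.00312737 + 0.0292365 = 0.0323639
So the posterior for Class 1 is 0.00312737 / 0.0323639 ≈ 0.097.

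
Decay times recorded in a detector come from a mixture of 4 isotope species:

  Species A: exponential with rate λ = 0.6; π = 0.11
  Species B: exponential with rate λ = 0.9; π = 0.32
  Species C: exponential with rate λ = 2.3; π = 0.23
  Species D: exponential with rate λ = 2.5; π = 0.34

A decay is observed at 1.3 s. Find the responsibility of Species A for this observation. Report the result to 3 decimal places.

P(component k | x) = π_k·f_k(x) / marginal(x), where marginal(x) = Σ_j π_j·f_j(x).
Component likelihoods at x = 1.3 s:
  p_A = 0.275044
  p_B = 0.27933
  p_C = 0.115661
  p_D = 0.0969355
Prior × likelihood for each component:
  π_A·p_A = 0.11 × 0.275044 = 0.0302548
  π_B·p_B = 0.32 × 0.27933 = 0.0893857
  π_C·p_C = 0.23 × 0.115661 = 0.0266021
  π_D·p_D = 0.34 × 0.0969355 = 0.0329581
Evidence: 0.0302548 + 0.0893857 + 0.0266021 + 0.0329581 = 0.179201
So the posterior for Species A is 0.0302548 / 0.179201 ≈ 0.169.

0.169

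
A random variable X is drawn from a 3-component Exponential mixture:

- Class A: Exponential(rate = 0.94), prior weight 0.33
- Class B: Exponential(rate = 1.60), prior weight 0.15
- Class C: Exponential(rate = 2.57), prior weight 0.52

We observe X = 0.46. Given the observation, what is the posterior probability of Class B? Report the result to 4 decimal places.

Apply Bayes' rule: the posterior for each component is proportional to its prior times its likelihood at x.
Exponential densities:
  p_A = 0.94·e^(−0.94·0.46) = 0.94·e^(−0.4324) = 0.610013
  p_B = 1.60·e^(−1.60·0.46) = 1.60·e^(−0.7360) = 0.766442
  p_C = 2.57·e^(−2.57·0.46) = 2.57·e^(−1.1822) = 0.787971
Weight by the priors:
  π_A·p_A = 0.33 × 0.610013 = 0.201304
  π_B·p_B = 0.15 × 0.766442 = 0.114966
  π_C·p_C = 0.52 × 0.787971 = 0.409745
Normaliser: 0.201304 + 0.114966 + 0.409745 = 0.726015
P(Class B | the observation) = 0.114966 / 0.726015 ≈ 0.1584

0.1584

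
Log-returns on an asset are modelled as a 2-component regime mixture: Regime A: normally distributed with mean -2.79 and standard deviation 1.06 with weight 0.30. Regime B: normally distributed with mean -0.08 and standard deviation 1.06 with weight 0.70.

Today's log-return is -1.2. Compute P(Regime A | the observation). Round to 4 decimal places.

P(component k | x) = P(Z=k)·f_k(x) / marginal(x), where marginal(x) = Σ_j P(Z=j)·f_j(x).
Evaluate each component's likelihood at the observed value:
  f_A = 0.122186
  f_B = 0.215367
Prior × likelihood for each component:
  P(Z=A)·f_A = 0.30 × 0.122186 = 0.0366559
  P(Z=B)·f_B = 0.70 × 0.215367 = 0.150757
Evidence: 0.0366559 + 0.150757 = 0.187413
So the posterior for Regime A is 0.0366559 / 0.187413 ≈ 0.1956.

0.1956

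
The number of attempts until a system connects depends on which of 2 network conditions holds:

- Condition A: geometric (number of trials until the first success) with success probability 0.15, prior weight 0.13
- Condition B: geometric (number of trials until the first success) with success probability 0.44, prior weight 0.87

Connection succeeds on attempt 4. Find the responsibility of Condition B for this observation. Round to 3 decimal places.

The responsibility of component k is P(Z=k) f_k(x) divided by Σ_j P(Z=j) f_j(x).
Geometric probabilities:
  f_A = 0.0921187
  f_B = 0.077271
Weight by the priors:
  P(Z=A)·f_A = 0.13 × 0.0921187 = 0.0119754
  P(Z=B)·f_B = 0.87 × 0.077271 = 0.0672258
Denominator: 0.0119754 + 0.0672258 = 0.0792012
So the posterior for Condition B is 0.0672258 / 0.0792012 ≈ 0.849.

0.849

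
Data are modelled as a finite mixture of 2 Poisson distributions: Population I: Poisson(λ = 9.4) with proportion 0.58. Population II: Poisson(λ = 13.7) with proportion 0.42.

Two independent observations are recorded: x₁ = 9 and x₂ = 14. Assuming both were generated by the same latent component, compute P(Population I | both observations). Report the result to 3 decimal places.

0.564

P(component k | x) = P(Z=k)·f_k(x) / marginal(x), where marginal(x) = Σ_j P(Z=j)·f_j(x).
Since both observations come from the same component, the likelihood for component k is f_k(x₁)·f_k(x₂).
  p_I = [0.130623] × [0.0399037] = 0.00521234
  p_II = [0.0525881] × [0.105644] = 0.00555562
Weight by the priors:
  P(Z=I)·p_I = 0.58 × 0.00521234 = 0.00302316
  P(Z=II)·p_II = 0.42 × 0.00555562 = 0.00233336
Denominator: 0.00302316 + 0.00233336 = 0.00535652
P(Population I | x₁,x₂) ≈ 0.564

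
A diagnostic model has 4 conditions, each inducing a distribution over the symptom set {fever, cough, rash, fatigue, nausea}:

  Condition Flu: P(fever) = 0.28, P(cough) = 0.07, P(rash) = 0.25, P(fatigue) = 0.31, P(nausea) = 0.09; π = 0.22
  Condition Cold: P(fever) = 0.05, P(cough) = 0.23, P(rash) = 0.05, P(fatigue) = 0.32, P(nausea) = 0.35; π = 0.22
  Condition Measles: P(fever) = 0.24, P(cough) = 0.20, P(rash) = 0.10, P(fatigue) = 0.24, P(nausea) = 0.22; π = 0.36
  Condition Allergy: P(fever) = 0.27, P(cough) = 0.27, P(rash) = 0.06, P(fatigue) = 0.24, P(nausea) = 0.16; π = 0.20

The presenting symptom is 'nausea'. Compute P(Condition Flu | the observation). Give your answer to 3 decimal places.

Apply Bayes' rule: the posterior for each component is proportional to its prior times its likelihood at x.
Evaluate each component's likelihood at the observed value:
  f_Flu = P(nausea | comp) = 0.09
  f_Cold = P(nausea | comp) = 0.35
  f_Measles = P(nausea | comp) = 0.22
  f_Allergy = P(nausea | comp) = 0.16
Weight by the priors:
  P(Z=Flu)·f_Flu = 0.22 × 0.09 = 0.0198
  P(Z=Cold)·f_Cold = 0.22 × 0.35 = 0.077
  P(Z=Measles)·f_Measles = 0.36 × 0.22 = 0.0792
  P(Z=Allergy)·f_Allergy = 0.20 × 0.16 = 0.032
Marginal: 0.0198 + 0.077 + 0.0792 + 0.032 = 0.208
So the posterior for Condition Flu is 0.0198 / 0.208 ≈ 0.095.

0.095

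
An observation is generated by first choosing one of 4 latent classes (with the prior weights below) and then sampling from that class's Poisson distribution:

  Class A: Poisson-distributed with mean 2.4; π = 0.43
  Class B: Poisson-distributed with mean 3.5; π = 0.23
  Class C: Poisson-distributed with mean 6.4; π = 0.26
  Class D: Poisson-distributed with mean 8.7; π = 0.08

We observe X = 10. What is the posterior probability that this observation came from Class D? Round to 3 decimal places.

0.389

Apply Bayes' rule: the posterior for each component is proportional to its prior times its likelihood at x.
Component likelihoods at x = 10:
  L_A = e^(−2.4)·2.4^10/10! = 0.000158505
  L_B = e^(−3.5)·3.5^10/10! = 0.00229555
  L_C = e^(−6.4)·6.4^10/10! = 0.05279
  L_D = e^(−8.7)·8.7^10/10! = 0.114043
Weight by the priors:
  π_A·L_A = 0.43 × 0.000158505 = 6.81571e-05
  π_B·L_B = 0.23 × 0.00229555 = 0.000527976
  π_C·L_C = 0.26 × 0.05279 = 0.0137254
  π_D·L_D = 0.08 × 0.114043 = 0.00912342
Denominator: 6.81571e-05 + 0.000527976 + 0.0137254 + 0.00912342 = 0.023445
So the posterior for Class D is 0.00912342 / 0.023445 ≈ 0.389.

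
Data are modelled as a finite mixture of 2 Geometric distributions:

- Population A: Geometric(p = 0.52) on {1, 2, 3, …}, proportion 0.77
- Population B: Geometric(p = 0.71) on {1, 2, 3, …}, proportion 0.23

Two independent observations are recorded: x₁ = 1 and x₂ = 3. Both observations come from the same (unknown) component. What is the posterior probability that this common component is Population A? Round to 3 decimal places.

0.831

The responsibility of component k is π_k f_k(x) divided by Σ_j π_j f_j(x).
Since both observations come from the same component, the likelihood for component k is f_k(x₁)·f_k(x₂).
  f_A = [0.52·(1−0.52)^0 = 0.52·1 = 0.52] × [0.119808] = 0.0623002
  f_B = [0.71·(1−0.71)^0 = 0.71·1 = 0.71] × [0.059711] = 0.0423948
Multiply by the mixture weights:
  π_A·f_A = 0.77 × 0.0623002 = 0.0479711
  π_B·f_B = 0.23 × 0.0423948 = 0.00975081
Normaliser: 0.0479711 + 0.00975081 = 0.0577219
P(Population A | x₁, x₂) ≈ 0.831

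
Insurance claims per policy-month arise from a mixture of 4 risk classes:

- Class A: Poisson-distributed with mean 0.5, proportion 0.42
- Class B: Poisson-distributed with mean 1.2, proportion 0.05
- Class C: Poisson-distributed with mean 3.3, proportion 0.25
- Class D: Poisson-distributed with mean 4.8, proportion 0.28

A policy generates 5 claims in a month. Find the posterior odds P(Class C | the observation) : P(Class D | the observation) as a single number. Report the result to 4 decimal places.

0.6146

Posterior odds = (π_i f_i(x)) / (π_j f_j(x)); the normalising sum cancels.
Evaluate each component's likelihood at the observed value:
  p_A = e^(−0.5)·0.5^5/5! = 0.000157951
  p_B = e^(−1.2)·1.2^5/5! = 0.00624556
  p_C = e^(−3.3)·3.3^5/5! = 0.120286
  p_D = e^(−4.8)·4.8^5/5! = 0.174748
Posterior odds = (π_C·p_C) / (π_D·p_D) = (0.25·0.120286) / (0.28·0.174748) = 0.0300716 / 0.0489294 ≈ 0.6146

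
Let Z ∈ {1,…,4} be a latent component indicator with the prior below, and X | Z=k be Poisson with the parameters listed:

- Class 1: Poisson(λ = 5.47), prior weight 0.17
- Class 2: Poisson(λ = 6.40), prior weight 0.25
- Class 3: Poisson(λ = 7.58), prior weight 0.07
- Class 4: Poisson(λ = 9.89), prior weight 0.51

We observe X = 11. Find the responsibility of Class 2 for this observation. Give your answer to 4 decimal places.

P(component k | x) = π_k·f_k(x) / marginal(x), where marginal(x) = Σ_j π_j·f_j(x).
Poisson probabilities:
  f_1 = e^(−5.47)·5.47^11/11! = 0.0138393
  f_2 = e^(−6.40)·6.40^11/11! = 0.0307142
  f_3 = e^(−7.58)·7.58^11/11! = 0.060709
  f_4 = e^(−9.89)·9.89^11/11! = 0.112417
Prior × likelihood for each component:
  π_1·f_1 = 0.17 × 0.0138393 = 0.00235268
  π_2·f_2 = 0.25 × 0.0307142 = 0.00767855
  π_3·f_3 = 0.07 × 0.060709 = 0.00424963
  π_4·f_4 = 0.51 × 0.112417 = 0.0573325
Evidence: 0.00235268 + 0.00767855 + 0.00424963 + 0.0573325 = 0.0716134
So the posterior for Class 2 is 0.00767855 / 0.0716134 ≈ 0.1072.

0.1072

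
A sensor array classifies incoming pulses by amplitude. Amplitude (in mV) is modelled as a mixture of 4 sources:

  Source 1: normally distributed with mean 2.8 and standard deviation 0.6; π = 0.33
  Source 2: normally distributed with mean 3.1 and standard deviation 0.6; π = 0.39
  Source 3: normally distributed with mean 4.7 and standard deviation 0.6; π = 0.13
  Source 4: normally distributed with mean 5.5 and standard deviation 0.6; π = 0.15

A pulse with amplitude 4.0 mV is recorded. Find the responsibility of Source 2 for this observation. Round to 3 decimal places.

0.520

The responsibility of component k is π_k f_k(x) divided by Σ_j π_j f_j(x).
Evaluate each component's likelihood at the observed value:
  p_1 = 0.0899849
  p_2 = 0.215863
  p_3 = 0.336664
  p_4 = 0.0292138
Unnormalised posteriors:
  π_1·p_1 = 0.33 × 0.0899849 = 0.029695
  π_2·p_2 = 0.39 × 0.215863 = 0.0841864
  π_3·p_3 = 0.13 × 0.336664 = 0.0437664
  π_4·p_4 = 0.15 × 0.0292138 = 0.00438208
Marginal: 0.029695 + 0.0841864 + 0.0437664 + 0.00438208 = 0.16203
So the posterior for Source 2 is 0.0841864 / 0.16203 ≈ 0.520.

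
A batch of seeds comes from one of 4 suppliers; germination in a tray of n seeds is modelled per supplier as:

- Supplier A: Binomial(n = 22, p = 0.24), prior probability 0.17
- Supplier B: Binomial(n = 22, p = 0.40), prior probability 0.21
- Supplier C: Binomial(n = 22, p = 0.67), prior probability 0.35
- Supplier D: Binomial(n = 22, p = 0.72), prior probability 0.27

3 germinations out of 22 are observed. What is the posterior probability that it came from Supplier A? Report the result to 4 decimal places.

Apply Bayes' rule: the posterior for each component is proportional to its prior times its likelihood at x.
Evaluate each component's likelihood at the observed value:
  L_A = C(22,3)·0.24^3·0.76^19 = 1540·0.013824·0.00543824 = 0.115774
  L_B = C(22,3)·0.40^3·0.60^19 = 1540·0.064·6.0936e-05 = 0.00600585
  L_C = C(22,3)·0.67^3·0.33^19 = 1540·0.300763·7.10829e-10 = 3.29238e-07
  L_D = C(22,3)·0.72^3·0.28^19 = 1540·0.373248·3.1333e-11 = 1.80103e-08
Unnormalised posteriors:
  π_A·L_A = 0.17 × 0.115774 = 0.0196817
  π_B·L_B = 0.21 × 0.00600585 = 0.00126123
  π_C·L_C = 0.35 × 3.29238e-07 = 1.15233e-07
  π_D·L_D = 0.27 × 1.80103e-08 = 4.86278e-09
Denominator: 0.0196817 + 0.00126123 + 1.15233e-07 + 4.86278e-09 = 0.020943
So the posterior for Supplier A is 0.0196817 / 0.020943 ≈ 0.9398.

0.9398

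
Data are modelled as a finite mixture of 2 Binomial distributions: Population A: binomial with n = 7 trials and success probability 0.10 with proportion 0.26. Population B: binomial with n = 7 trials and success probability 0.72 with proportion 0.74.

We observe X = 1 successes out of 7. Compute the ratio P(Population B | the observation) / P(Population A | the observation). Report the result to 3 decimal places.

0.019

Only the two components matter; the odds are (w_i f_i(x)) / (w_j f_j(x)).
Binomial probabilities:
  f_A = 0.372009
  f_B = 0.00242873
0.00179726 / 0.0967223 ≈ 0.019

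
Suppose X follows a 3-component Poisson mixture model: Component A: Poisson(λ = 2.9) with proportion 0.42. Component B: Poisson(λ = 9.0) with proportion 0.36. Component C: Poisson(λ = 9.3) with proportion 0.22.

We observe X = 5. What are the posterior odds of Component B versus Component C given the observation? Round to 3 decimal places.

Only the two components matter; the odds are (π_i f_i(x)) / (π_j f_j(x)).
Poisson probabilities:
  p_A = e^(−2.9)·2.9^5/5! = 0.0940491
  p_B = e^(−9.0)·9.0^5/5! = 0.0607269
  p_C = e^(−9.3)·9.3^5/5! = 0.0530023
Odds = (0.36/0.22) × (0.0607269/0.0530023) = 1.63636 × 1.14574 ≈ 1.875

1.875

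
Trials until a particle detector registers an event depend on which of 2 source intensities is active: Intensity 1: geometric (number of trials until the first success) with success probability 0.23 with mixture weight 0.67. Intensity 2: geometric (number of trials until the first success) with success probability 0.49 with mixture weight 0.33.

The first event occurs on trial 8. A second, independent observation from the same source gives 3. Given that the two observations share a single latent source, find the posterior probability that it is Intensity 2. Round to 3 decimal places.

By Bayes' theorem, P(k | x) = w_k f_k(x) / Σ_j w_j f_j(x).
Since both observations come from the same component, the likelihood for component k is f_k(x₁)·f_k(x₂).
  p_1 = [0.23·(1−0.23)^7 = 0.23·0.160485 = 0.0369116] × [0.136367] = 0.00503352
  p_2 = [0.49·(1−0.49)^7 = 0.49·0.00897411 = 0.00439731] × [0.127449] = 0.000560433
Weight by the priors:
  w_1·p_1 = 0.67 × 0.00503352 = 0.00337246
  w_2·p_2 = 0.33 × 0.000560433 = 0.000184943
Normaliser: 0.00337246 + 0.000184943 = 0.0035574
P(Intensity 2 | x₁,x₂) = 0.000184943 / 0.0035574 ≈ 0.052

0.052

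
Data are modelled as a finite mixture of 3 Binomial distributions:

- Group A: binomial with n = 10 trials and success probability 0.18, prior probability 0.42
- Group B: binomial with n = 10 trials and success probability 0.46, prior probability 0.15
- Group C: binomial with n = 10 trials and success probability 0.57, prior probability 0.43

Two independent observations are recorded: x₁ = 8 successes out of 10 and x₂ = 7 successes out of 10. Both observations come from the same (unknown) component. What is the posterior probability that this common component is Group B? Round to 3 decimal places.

The responsibility of component k is w_k f_k(x) divided by Σ_j w_j f_j(x).
Since both observations come from the same component, the likelihood for component k is f_k(x₁)·f_k(x₂).
  p_A = [3.33442e-05] × [0.00040507] = 1.35067e-08
  p_B = [0.0263065] × [0.0823507] = 0.00216636
  p_C = [0.0927146] × [0.186514] = 0.0172925
Multiply by the mixture weights:
  w_A·p_A = 0.42 × 1.35067e-08 = 5.67283e-09
  w_B·p_B = 0.15 × 0.00216636 = 0.000324954
  w_C·p_C = 0.43 × 0.0172925 = 0.00743579
Normaliser: 5.67283e-09 + 0.000324954 + 0.00743579 = 0.00776075
P(Group B | x) = 0.000324954 / 0.00776075 ≈ 0.042

0.042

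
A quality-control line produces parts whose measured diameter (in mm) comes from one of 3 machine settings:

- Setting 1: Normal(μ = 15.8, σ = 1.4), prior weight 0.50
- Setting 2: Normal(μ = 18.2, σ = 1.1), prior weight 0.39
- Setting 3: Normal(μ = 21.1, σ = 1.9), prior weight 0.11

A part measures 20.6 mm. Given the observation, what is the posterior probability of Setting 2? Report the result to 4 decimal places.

0.3656

Posterior ∝ prior × likelihood, so P(k | x) ∝ π_k f_k(x); normalise over all components.
Component likelihoods at x = 20.6 mm:
  f_1 = 0.000798351
  f_2 = 0.0335602
  f_3 = 0.202824
Weight by the priors:
  π_1·f_1 = 0.50 × 0.000798351 = 0.000399176
  π_2·f_2 = 0.39 × 0.0335602 = 0.0130885
  π_3·f_3 = 0.11 × 0.202824 = 0.0223106
Normaliser: 0.000399176 + 0.0130885 + 0.0223106 = 0.0357983
Responsibility of Setting 2: 0.0130885 / 0.0357983 ≈ 0.3656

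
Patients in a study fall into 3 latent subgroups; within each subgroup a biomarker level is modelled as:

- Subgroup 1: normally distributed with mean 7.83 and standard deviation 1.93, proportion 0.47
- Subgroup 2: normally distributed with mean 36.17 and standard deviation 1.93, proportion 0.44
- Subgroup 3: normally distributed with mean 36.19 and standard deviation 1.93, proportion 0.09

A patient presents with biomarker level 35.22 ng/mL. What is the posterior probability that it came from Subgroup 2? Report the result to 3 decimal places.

0.831

Posterior ∝ prior × likelihood, so P(k | x) ∝ w_k f_k(x); normalise over all components.
Component likelihoods at x = 35.22 ng/mL:
  L_1 = 3.80972e-45
  L_2 = 0.183122
  L_3 = 0.182181
Unnormalised posteriors:
  w_1·L_1 = 0.47 × 3.80972e-45 = 1.79057e-45
  w_2·L_2 = 0.44 × 0.183122 = 0.0805737
  w_3·L_3 = 0.09 × 0.182181 = 0.0163962
Evidence: 1.79057e-45 + 0.0805737 + 0.0163962 = 0.0969699
So the posterior for Subgroup 2 is 0.0805737 / 0.0969699 ≈ 0.831.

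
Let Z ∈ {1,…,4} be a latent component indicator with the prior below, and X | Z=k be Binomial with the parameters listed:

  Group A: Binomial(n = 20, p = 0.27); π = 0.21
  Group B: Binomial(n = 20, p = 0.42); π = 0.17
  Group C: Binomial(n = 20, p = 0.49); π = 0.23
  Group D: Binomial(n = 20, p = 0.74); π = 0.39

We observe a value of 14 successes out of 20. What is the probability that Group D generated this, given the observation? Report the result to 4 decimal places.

0.8895

By Bayes' theorem, P(k | x) = P(Z=k) f_k(x) / Σ_j P(Z=j) f_j(x).
Component likelihoods at x = 14 successes out of 20:
  f_A = C(20,14)·0.27^14·0.73^6 = 38760·1.09419e-08·0.151334 = 6.41821e-05
  f_B = C(20,14)·0.42^14·0.58^6 = 38760·5.31484e-06·0.0380687 = 0.00784227
  f_C = C(20,14)·0.49^14·0.51^6 = 38760·4.59987e-05·0.0175963 = 0.0313726
  f_D = C(20,14)·0.74^14·0.26^6 = 38760·0.0147654·0.000308916 = 0.176794
Multiply by the mixture weights:
  P(Z=A)·f_A = 0.21 × 6.41821e-05 = 1.34782e-05
  P(Z=B)·f_B = 0.17 × 0.00784227 = 0.00133319
  P(Z=C)·f_C = 0.23 × 0.0313726 = 0.00721569
  P(Z=D)·f_D = 0.39 × 0.176794 = 0.0689497
Denominator: 1.34782e-05 + 0.00133319 + 0.00721569 + 0.0689497 = 0.0775121
P(Group D | 14 successes out of 20) ≈ 0.8895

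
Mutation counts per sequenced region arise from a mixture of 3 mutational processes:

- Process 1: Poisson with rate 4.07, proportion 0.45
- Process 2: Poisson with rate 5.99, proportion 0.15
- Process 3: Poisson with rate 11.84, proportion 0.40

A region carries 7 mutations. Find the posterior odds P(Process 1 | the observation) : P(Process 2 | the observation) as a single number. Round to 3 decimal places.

Posterior odds = (π_i f_i(x)) / (π_j f_j(x)); the normalising sum cancels.
Evaluate each component's likelihood at the observed value:
  p_1 = 0.0626833
  p_2 = 0.137446
  p_3 = 0.0466643
Odds = (0.45/0.15) × (0.0626833/0.137446) = 3 × 0.456056 ≈ 1.368

1.368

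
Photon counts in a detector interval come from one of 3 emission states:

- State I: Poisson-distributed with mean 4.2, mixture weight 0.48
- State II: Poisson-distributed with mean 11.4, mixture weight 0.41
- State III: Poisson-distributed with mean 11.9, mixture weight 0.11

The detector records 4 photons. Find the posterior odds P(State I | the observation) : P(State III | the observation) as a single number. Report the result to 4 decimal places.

Since P(k|x) ∝ π_k f_k(x), the posterior odds are π_i f_i(x) / (π_j f_j(x)).
Evaluate each component's likelihood at the observed value:
  L_I = 0.194424
  L_II = 0.00787864
  L_III = 0.00567378
Odds = (0.48/0.11) × (0.194424/0.00567378) = 4.36364 × 34.2671 ≈ 149.5290

149.5290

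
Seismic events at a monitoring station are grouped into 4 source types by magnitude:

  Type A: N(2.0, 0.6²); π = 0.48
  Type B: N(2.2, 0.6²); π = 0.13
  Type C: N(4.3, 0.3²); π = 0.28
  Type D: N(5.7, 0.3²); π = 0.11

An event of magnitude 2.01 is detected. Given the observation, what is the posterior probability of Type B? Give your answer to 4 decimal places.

0.2049

P(component k | x) = P(Z=k)·f_k(x) / marginal(x), where marginal(x) = Σ_j P(Z=j)·f_j(x).
Normal densities:
  p_A = 0.664811
  p_B = 0.632388
  p_C = 2.9587e-13
  p_D = 1.86889e-33
Weight by the priors:
  P(Z=A)·p_A = 0.48 × 0.664811 = 0.31911
  P(Z=B)·p_B = 0.13 × 0.632388 = 0.0822105
  P(Z=C)·p_C = 0.28 × 2.9587e-13 = 8.28437e-14
  P(Z=D)·p_D = 0.11 × 1.86889e-33 = 2.05577e-34
Denominator: 0.31911 + 0.0822105 + 8.28437e-14 + 2.05577e-34 = 0.40132
P(Type B | x) = 0.0822105 / 0.40132 ≈ 0.2049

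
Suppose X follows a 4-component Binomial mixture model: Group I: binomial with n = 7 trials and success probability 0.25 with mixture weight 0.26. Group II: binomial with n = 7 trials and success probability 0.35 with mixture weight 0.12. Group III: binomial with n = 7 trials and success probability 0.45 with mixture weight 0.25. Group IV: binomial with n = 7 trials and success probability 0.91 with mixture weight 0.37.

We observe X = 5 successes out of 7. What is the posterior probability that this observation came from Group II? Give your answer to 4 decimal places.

The responsibility of component k is w_k f_k(x) divided by Σ_j w_j f_j(x).
Evaluate each component's likelihood at the observed value:
  p_I = C(7,5)·0.25^5·0.75^2 = 21·0.000976562·0.5625 = 0.0115356
  p_II = C(7,5)·0.35^5·0.65^2 = 21·0.00525219·0.4225 = 0.0466
  p_III = C(7,5)·0.45^5·0.55^2 = 21·0.0184528·0.3025 = 0.117221
  p_IV = C(7,5)·0.91^5·0.09^2 = 21·0.624032·0.0081 = 0.106148
Prior × likelihood for each component:
  w_I·p_I = 0.26 × 0.0115356 = 0.00299927
  w_II·p_II = 0.12 × 0.0466 = 0.005592
  w_III·p_III = 0.25 × 0.117221 = 0.0293054
  w_IV·p_IV = 0.37 × 0.106148 = 0.0392747
Denominator: 0.00299927 + 0.005592 + 0.0293054 + 0.0392747 = 0.0771714
Responsibility of Group II: 0.005592 / 0.0771714 ≈ 0.0725

0.0725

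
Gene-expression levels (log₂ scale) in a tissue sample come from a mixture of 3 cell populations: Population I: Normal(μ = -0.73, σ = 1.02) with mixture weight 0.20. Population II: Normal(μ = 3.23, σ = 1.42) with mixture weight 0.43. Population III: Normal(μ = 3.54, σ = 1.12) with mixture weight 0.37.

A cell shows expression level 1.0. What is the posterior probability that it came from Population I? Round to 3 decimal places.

Apply Bayes' rule: the posterior for each component is proportional to its prior times its likelihood at x.
Normal densities:
  L_I = (1/(1.02·√(2π)))·exp(−(1.0−-0.73)²/(2·1.02²)) = 0.391120·exp(-1.43834) = 0.092821
  L_II = (1/(1.42·√(2π)))·exp(−(1.0−3.23)²/(2·1.42²)) = 0.280945·exp(-1.23311) = 0.0818629
  L_III = (1/(1.12·√(2π)))·exp(−(1.0−3.54)²/(2·1.12²)) = 0.356198·exp(-2.57159) = 0.0272186
Weight by the priors:
  π_I·L_I = 0.20 × 0.092821 = 0.0185642
  π_II·L_II = 0.43 × 0.0818629 = 0.0352011
  π_III·L_III = 0.37 × 0.0272186 = 0.0100709
Normaliser: 0.0185642 + 0.0352011 + 0.0100709 = 0.0638361
P(Population I | the observation) ≈ 0.291

0.291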